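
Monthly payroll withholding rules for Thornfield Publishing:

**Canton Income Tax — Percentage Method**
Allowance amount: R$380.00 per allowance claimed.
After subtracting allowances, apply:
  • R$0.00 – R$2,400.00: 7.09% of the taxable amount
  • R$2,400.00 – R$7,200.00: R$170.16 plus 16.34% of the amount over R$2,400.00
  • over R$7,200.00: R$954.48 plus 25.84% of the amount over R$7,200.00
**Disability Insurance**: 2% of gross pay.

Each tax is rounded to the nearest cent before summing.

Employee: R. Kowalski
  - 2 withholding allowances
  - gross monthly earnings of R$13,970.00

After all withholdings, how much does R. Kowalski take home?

Canton Income Tax: taxable = R$13,970.00 − 2×R$380.00 = R$13,210.00
  R$954.48 + 25.84% × (R$13,210.00 − R$7,200.00) = R$954.48 + 25.84% × R$6,010.00 = R$2,507.46
Disability Insurance: 2% × R$13,970.00 = R$279.40
Total withheld: R$2,507.46 + R$279.40 = R$2,786.86
Net pay: R$13,970.00 − R$2,786.86 = R$11,183.14

R$11,183.14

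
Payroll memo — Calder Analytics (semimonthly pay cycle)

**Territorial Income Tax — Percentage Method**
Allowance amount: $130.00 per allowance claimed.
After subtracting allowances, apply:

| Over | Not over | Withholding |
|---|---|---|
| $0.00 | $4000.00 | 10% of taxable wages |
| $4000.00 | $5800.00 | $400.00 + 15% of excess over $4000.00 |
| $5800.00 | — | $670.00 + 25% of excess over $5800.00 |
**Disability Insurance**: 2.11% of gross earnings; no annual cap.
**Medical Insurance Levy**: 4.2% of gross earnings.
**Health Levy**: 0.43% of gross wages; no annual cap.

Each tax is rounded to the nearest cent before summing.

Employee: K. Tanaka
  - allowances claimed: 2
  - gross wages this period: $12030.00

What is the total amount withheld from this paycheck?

Territorial Income Tax: taxable = $12030.00 − 2×$130.00 = $11770.00
  $670.00 + 25% × ($11770.00 − $5800.00) = $670.00 + 25% × $5970.00 = $2162.50
Disability Insurance: 2.11% × $12030.00 = $253.83
Medical Insurance Levy: 4.2% × $12030.00 = $505.26
Health Levy: 0.43% × $12030.00 = $51.73
Total: $2162.50 + $253.83 + $505.26 + $51.73 = $2973.32

$2973.32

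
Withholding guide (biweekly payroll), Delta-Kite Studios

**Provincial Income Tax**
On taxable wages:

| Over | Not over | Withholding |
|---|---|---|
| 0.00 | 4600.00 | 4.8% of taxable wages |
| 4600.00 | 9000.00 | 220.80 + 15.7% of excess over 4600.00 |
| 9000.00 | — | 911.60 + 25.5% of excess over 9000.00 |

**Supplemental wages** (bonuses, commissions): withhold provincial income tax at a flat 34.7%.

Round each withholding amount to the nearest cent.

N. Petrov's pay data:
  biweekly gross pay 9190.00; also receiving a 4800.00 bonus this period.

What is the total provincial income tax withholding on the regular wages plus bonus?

Provincial Income Tax: taxable = 9190.00
  911.60 + 25.5% × (9190.00 − 9000.00) = 911.60 + 25.5% × 190.00 = 960.05
Supplemental (34.7% flat on bonus): 34.7% × 4800.00 = 1665.60
Total provincial income tax: 960.05 + 1665.60 = 2625.65

2625.65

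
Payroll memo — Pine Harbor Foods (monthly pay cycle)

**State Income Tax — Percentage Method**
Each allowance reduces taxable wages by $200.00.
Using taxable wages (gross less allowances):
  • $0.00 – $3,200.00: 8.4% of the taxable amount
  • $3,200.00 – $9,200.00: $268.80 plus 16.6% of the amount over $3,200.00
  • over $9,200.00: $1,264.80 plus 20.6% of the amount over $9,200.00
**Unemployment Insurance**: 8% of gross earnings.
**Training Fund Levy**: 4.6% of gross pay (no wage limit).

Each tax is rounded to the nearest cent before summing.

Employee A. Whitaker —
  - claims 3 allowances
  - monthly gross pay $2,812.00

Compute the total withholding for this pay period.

State Income Tax: taxable = $2,812.00 − 3×$200.00 = $2,212.00
  8.4% × $2,212.00 = $185.81
Unemployment Insurance: 8% × $2,812.00 = $224.96
Training Fund Levy: 4.6% × $2,812.00 = $129.35
Total: $185.81 + $224.96 + $129.35 = $540.12

$540.12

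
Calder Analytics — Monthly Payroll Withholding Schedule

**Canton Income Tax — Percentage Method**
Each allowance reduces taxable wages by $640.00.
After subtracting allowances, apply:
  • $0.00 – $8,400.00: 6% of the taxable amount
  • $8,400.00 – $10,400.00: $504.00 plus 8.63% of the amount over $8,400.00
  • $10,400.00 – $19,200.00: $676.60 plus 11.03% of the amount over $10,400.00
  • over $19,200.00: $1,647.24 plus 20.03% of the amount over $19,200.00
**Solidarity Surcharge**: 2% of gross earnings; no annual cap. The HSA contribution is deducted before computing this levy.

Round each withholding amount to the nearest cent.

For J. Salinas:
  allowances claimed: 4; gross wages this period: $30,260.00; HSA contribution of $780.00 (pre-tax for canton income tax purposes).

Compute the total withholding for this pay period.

$3,783.16

Canton Income Tax: taxable = $30,260.00 − $780.00 − 4×$640.00 = $26,920.00
  $1,647.24 + 20.03% × ($26,920.00 − $19,200.00) = $1,647.24 + 20.03% × $7,720.00 = $3,193.56
Solidarity Surcharge: 2% × $29,480.00 = $589.60
Total: $3,193.56 + $589.60 = $3,783.16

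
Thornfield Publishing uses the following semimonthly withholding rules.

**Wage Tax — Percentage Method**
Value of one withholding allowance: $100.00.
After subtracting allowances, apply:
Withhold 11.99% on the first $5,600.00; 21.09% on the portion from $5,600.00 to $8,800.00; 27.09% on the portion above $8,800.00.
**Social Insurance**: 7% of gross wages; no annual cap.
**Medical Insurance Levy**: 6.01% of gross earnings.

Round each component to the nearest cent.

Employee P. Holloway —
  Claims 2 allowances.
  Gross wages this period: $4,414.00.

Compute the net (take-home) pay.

$3,334.48

Wage Tax: taxable = $4,414.00 − 2×$100.00 = $4,214.00
  11.99% × $4,214.00 = $505.26
Social Insurance: 7% × $4,414.00 = $308.98
Medical Insurance Levy: 6.01% × $4,414.00 = $265.28
Total withheld: $505.26 + $308.98 + $265.28 = $1,079.52
Net pay: $4,414.00 − $1,079.52 = $3,334.48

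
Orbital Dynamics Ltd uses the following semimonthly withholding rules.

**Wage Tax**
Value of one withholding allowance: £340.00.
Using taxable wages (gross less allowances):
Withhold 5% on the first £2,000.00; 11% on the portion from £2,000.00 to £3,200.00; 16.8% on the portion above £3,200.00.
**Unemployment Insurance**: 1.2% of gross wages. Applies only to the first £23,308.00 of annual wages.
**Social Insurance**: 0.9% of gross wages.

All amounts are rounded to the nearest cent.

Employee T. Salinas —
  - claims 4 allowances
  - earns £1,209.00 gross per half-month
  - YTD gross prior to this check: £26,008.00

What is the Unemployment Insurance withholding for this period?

£0.00

Unemployment Insurance: YTD £26,008.00 ≥ cap £23,308.00 → £0.00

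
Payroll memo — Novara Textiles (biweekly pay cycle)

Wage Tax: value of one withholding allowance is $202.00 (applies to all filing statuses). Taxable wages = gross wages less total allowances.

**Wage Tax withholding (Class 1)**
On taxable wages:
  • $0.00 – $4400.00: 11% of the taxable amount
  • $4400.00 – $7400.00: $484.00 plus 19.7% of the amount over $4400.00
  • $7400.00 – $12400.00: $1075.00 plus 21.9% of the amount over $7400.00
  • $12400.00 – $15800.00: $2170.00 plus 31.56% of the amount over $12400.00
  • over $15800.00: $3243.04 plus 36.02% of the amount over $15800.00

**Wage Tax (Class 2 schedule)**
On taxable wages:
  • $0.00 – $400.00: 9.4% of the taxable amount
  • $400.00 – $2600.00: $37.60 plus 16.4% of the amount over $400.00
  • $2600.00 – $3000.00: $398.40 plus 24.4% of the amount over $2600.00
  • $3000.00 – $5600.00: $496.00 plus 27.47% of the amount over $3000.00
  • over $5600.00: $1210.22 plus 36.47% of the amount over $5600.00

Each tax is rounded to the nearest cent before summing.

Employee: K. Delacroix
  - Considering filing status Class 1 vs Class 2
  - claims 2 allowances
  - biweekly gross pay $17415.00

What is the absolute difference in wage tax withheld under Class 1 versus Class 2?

Wage Tax (Class 1): taxable = $17415.00 − 2×$202.00 = $17011.00
  $3243.04 + 36.02% × ($17011.00 − $15800.00) = $3243.04 + 36.02% × $1211.00 = $3679.24
Wage Tax (Class 2): taxable = $17415.00 − 2×$202.00 = $17011.00
  $1210.22 + 36.47% × ($17011.00 − $5600.00) = $1210.22 + 36.47% × $11411.00 = $5371.81
Difference: |$3679.24 − $5371.81| = $1692.57 (higher under Class 2)

$1692.57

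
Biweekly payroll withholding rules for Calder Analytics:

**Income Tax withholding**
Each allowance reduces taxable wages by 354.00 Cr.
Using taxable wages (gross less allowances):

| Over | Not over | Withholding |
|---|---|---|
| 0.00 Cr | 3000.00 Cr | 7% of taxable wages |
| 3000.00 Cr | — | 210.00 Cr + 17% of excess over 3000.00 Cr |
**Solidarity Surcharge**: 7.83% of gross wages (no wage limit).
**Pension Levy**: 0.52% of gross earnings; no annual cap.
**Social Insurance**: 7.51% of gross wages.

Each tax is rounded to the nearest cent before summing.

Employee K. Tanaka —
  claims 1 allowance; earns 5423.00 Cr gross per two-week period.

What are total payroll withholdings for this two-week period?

1421.82 Cr

Income Tax: taxable = 5423.00 Cr − 1×354.00 Cr = 5069.00 Cr
  210.00 Cr + 17% × (5069.00 Cr − 3000.00 Cr) = 210.00 Cr + 17% × 2069.00 Cr = 561.73 Cr
Solidarity Surcharge: 7.83% × 5423.00 Cr = 424.62 Cr
Pension Levy: 0.52% × 5423.00 Cr = 28.20 Cr
Social Insurance: 7.51% × 5423.00 Cr = 407.27 Cr
Total: 561.73 Cr + 424.62 Cr + 28.20 Cr + 407.27 Cr = 1421.82 Cr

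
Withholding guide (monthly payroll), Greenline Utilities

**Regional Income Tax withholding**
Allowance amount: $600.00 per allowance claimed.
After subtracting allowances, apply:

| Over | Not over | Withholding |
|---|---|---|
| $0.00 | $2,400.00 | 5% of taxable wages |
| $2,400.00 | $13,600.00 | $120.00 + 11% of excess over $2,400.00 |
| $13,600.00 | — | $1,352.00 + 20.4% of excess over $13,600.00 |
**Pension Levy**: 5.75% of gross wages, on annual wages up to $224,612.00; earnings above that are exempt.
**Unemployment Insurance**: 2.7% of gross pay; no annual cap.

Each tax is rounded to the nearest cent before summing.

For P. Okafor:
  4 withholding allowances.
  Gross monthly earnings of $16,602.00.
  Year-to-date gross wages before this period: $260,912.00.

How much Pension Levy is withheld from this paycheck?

Pension Levy: YTD $260,912.00 ≥ cap $224,612.00 → $0.00

$0.00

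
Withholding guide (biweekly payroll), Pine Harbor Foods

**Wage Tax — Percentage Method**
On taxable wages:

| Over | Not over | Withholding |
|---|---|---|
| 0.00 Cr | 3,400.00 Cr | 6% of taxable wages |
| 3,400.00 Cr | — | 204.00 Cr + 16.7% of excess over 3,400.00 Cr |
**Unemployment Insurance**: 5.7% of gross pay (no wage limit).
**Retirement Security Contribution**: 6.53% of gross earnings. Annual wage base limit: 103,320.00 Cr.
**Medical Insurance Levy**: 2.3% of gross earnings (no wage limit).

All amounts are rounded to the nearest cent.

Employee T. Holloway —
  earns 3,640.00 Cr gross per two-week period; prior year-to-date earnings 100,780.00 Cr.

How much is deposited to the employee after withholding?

2,938.86 Cr

Wage Tax: taxable = 3,640.00 Cr
  204.00 Cr + 16.7% × (3,640.00 Cr − 3,400.00 Cr) = 204.00 Cr + 16.7% × 240.00 Cr = 244.08 Cr
Unemployment Insurance: 5.7% × 3,640.00 Cr = 207.48 Cr
Retirement Security Contribution: cap 103,320.00 Cr − YTD 100,780.00 Cr = 2,540.00 Cr subject; 6.53% × 2,540.00 Cr = 165.86 Cr
Medical Insurance Levy: 2.3% × 3,640.00 Cr = 83.72 Cr
Total withheld: 244.08 Cr + 207.48 Cr + 165.86 Cr + 83.72 Cr = 701.14 Cr
Net pay: 3,640.00 Cr − 701.14 Cr = 2,938.86 Cr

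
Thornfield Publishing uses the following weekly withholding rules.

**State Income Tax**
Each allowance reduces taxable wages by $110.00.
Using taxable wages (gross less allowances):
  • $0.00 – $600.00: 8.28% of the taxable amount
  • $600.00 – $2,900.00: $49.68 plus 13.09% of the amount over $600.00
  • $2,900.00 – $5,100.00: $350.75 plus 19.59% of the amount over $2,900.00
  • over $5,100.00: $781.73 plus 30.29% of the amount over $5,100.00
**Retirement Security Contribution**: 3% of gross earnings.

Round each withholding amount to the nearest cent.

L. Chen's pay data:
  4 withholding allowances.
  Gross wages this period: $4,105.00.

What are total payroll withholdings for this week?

State Income Tax: taxable = $4,105.00 − 4×$110.00 = $3,665.00
  $350.75 + 19.59% × ($3,665.00 − $2,900.00) = $350.75 + 19.59% × $765.00 = $500.61
Retirement Security Contribution: 3% × $4,105.00 = $123.15
Total: $500.61 + $123.15 = $623.76

$623.76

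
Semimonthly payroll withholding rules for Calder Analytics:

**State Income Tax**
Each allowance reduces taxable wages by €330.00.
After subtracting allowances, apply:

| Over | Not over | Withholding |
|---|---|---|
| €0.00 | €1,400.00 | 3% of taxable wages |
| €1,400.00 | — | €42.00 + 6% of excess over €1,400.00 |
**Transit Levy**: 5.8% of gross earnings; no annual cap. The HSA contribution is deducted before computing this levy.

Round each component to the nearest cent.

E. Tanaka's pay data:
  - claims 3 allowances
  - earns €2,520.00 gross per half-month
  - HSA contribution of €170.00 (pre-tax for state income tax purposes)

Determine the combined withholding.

State Income Tax: taxable = €2,520.00 − €170.00 − 3×€330.00 = €1,360.00
  3% × €1,360.00 = €40.80
Transit Levy: 5.8% × €2,350.00 = €136.30
Total: €40.80 + €136.30 = €177.10

€177.10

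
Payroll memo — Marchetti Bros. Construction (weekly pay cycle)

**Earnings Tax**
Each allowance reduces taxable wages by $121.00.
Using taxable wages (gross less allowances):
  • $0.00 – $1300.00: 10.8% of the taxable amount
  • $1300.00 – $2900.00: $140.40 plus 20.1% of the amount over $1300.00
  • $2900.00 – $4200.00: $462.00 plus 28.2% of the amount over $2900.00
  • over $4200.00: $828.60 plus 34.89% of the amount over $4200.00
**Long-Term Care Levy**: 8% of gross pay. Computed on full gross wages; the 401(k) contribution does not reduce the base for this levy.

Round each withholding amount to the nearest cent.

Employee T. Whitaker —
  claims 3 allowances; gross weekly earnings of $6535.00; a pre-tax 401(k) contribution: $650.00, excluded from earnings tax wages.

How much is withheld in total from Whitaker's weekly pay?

Earnings Tax: taxable = $6535.00 − $650.00 − 3×$121.00 = $5522.00
  $828.60 + 34.89% × ($5522.00 − $4200.00) = $828.60 + 34.89% × $1322.00 = $1289.85
Long-Term Care Levy: 8% × $6535.00 = $522.80
Total: $1289.85 + $522.80 = $1812.65

$1812.65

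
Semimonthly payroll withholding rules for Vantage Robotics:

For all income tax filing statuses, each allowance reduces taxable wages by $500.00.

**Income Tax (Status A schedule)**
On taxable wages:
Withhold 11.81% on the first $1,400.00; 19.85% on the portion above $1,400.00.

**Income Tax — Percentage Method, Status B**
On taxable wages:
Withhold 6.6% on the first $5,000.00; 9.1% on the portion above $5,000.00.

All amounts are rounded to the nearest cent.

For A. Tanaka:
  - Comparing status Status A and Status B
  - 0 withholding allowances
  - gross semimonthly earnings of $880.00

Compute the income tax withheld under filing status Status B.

$58.08

Income Tax (Status B): taxable = $880.00
  6.6% × $880.00 = $58.08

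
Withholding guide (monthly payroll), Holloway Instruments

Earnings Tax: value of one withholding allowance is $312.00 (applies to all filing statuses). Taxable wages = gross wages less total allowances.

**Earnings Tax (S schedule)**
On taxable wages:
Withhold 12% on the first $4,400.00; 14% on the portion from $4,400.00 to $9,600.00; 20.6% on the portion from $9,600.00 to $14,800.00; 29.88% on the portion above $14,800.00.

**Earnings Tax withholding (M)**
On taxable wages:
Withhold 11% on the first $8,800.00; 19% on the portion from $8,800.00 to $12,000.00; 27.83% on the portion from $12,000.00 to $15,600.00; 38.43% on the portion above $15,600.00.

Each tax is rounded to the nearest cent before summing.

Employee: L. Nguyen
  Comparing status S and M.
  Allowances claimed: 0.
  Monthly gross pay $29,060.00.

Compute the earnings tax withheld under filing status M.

Earnings Tax (M): taxable = $29,060.00
  $2,577.88 + 38.43% × ($29,060.00 − $15,600.00) = $2,577.88 + 38.43% × $13,460.00 = $7,750.56

$7,750.56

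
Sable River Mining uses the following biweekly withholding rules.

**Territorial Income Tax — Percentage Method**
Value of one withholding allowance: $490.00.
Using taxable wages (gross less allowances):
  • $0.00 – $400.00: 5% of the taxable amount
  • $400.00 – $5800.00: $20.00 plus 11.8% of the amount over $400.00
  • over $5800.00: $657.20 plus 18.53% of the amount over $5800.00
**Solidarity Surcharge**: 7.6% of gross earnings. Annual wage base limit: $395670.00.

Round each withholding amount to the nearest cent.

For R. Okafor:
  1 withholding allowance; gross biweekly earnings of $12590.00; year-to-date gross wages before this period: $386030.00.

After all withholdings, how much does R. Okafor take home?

$10032.77

Territorial Income Tax: taxable = $12590.00 − 1×$490.00 = $12100.00
  $657.20 + 18.53% × ($12100.00 − $5800.00) = $657.20 + 18.53% × $6300.00 = $1824.59
Solidarity Surcharge: cap $395670.00 − YTD $386030.00 = $9640.00 subject; 7.6% × $9640.00 = $732.64
Total withheld: $1824.59 + $732.64 = $2557.23
Net pay: $12590.00 − $2557.23 = $10032.77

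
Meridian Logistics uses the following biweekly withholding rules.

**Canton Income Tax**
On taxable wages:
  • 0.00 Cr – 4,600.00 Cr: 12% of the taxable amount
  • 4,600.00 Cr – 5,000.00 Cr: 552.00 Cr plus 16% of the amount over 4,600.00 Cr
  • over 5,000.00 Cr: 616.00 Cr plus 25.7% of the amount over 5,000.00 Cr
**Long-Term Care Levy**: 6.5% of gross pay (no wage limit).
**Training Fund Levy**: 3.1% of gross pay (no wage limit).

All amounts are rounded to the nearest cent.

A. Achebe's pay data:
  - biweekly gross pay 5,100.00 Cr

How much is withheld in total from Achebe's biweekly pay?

1,131.30 Cr

Canton Income Tax: taxable = 5,100.00 Cr
  616.00 Cr + 25.7% × (5,100.00 Cr − 5,000.00 Cr) = 616.00 Cr + 25.7% × 100.00 Cr = 641.70 Cr
Long-Term Care Levy: 6.5% × 5,100.00 Cr = 331.50 Cr
Training Fund Levy: 3.1% × 5,100.00 Cr = 158.10 Cr
Total: 641.70 Cr + 331.50 Cr + 158.10 Cr = 1,131.30 Cr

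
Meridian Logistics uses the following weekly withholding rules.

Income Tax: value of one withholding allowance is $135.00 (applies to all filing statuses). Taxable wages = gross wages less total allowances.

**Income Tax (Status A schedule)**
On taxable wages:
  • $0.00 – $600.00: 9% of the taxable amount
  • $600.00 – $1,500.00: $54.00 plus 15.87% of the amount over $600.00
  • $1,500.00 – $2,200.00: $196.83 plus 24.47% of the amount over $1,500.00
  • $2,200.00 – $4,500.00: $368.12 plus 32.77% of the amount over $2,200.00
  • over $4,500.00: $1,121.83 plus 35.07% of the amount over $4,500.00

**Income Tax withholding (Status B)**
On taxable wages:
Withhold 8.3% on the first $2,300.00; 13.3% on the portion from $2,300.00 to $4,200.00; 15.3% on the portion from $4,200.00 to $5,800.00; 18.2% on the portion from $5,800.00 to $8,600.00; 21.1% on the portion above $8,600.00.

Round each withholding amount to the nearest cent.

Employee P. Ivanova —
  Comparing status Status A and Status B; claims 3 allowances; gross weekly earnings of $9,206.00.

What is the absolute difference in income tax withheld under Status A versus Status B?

$1,389.78

Income Tax (Status A): taxable = $9,206.00 − 3×$135.00 = $8,801.00
  $1,121.83 + 35.07% × ($8,801.00 − $4,500.00) = $1,121.83 + 35.07% × $4,301.00 = $2,630.19
Income Tax (Status B): taxable = $9,206.00 − 3×$135.00 = $8,801.00
  $1,198.00 + 21.1% × ($8,801.00 − $8,600.00) = $1,198.00 + 21.1% × $201.00 = $1,240.41
Difference: |$2,630.19 − $1,240.41| = $1,389.78 (higher under Status A)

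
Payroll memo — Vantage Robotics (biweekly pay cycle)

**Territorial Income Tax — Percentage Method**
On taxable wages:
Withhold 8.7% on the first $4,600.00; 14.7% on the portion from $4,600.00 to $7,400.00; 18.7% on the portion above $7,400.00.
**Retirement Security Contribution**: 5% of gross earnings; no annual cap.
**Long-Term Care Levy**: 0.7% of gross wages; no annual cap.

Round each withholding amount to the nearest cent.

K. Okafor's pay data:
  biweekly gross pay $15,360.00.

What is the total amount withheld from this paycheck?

Territorial Income Tax: taxable = $15,360.00
  $811.80 + 18.7% × ($15,360.00 − $7,400.00) = $811.80 + 18.7% × $7,960.00 = $2,300.32
Retirement Security Contribution: 5% × $15,360.00 = $768.00
Long-Term Care Levy: 0.7% × $15,360.00 = $107.52
Total: $2,300.32 + $768.00 + $107.52 = $3,175.84

$3,175.84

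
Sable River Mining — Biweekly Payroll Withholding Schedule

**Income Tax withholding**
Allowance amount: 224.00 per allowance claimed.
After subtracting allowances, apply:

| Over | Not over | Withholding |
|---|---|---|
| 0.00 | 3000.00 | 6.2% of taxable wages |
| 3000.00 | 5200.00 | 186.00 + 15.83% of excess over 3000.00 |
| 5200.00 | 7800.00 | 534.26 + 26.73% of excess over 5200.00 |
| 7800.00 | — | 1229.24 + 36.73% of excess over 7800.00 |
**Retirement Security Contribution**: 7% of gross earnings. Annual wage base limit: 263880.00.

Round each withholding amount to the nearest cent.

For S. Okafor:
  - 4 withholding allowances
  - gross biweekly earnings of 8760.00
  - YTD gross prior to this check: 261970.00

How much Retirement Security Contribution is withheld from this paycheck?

Retirement Security Contribution: cap 263880.00 − YTD 261970.00 = 1910.00 subject; 7% × 1910.00 = 133.70

133.70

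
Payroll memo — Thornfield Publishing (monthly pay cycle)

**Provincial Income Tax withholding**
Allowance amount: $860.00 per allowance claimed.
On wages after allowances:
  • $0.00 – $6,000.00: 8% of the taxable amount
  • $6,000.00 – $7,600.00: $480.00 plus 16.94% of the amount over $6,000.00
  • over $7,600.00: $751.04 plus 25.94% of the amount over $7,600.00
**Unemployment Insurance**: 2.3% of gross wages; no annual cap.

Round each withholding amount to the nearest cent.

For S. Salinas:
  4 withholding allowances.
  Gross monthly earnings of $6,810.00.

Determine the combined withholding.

Provincial Income Tax: taxable = $6,810.00 − 4×$860.00 = $3,370.00
  8% × $3,370.00 = $269.60
Unemployment Insurance: 2.3% × $6,810.00 = $156.63
Total: $269.60 + $156.63 = $426.23

$426.23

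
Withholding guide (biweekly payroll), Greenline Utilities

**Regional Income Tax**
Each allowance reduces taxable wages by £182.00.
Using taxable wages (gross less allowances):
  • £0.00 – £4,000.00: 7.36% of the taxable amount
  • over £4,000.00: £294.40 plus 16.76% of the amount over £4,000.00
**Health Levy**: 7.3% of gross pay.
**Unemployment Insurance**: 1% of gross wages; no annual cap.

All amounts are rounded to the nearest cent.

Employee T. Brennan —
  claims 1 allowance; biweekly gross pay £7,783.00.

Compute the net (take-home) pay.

Regional Income Tax: taxable = £7,783.00 − 1×£182.00 = £7,601.00
  £294.40 + 16.76% × (£7,601.00 − £4,000.00) = £294.40 + 16.76% × £3,601.00 = £897.93
Health Levy: 7.3% × £7,783.00 = £568.16
Unemployment Insurance: 1% × £7,783.00 = £77.83
Total withheld: £897.93 + £568.16 + £77.83 = £1,543.92
Net pay: £7,783.00 − £1,543.92 = £6,239.08

£6,239.08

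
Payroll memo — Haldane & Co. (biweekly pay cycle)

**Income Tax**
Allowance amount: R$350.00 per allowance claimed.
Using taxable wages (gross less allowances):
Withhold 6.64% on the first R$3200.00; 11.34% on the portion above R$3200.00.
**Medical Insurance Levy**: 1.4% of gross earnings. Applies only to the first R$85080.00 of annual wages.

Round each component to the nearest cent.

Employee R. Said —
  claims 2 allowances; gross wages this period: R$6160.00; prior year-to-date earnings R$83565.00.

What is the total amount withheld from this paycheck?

Income Tax: taxable = R$6160.00 − 2×R$350.00 = R$5460.00
  R$212.48 + 11.34% × (R$5460.00 − R$3200.00) = R$212.48 + 11.34% × R$2260.00 = R$468.76
Medical Insurance Levy: cap R$85080.00 − YTD R$83565.00 = R$1515.00 subject; 1.4% × R$1515.00 = R$21.21
Total: R$468.76 + R$21.21 = R$489.97

R$489.97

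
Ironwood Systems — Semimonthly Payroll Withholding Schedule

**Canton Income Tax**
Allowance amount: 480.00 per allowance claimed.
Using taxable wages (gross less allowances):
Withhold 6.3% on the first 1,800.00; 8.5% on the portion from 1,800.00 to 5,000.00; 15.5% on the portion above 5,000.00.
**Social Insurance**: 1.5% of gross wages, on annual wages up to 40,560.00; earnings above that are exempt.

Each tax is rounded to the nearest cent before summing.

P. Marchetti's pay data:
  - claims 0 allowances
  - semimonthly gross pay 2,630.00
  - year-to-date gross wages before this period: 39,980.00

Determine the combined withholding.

192.65

Canton Income Tax: taxable = 2,630.00
  113.40 + 8.5% × (2,630.00 − 1,800.00) = 113.40 + 8.5% × 830.00 = 183.95
Social Insurance: cap 40,560.00 − YTD 39,980.00 = 580.00 subject; 1.5% × 580.00 = 8.70
Total: 183.95 + 8.70 = 192.65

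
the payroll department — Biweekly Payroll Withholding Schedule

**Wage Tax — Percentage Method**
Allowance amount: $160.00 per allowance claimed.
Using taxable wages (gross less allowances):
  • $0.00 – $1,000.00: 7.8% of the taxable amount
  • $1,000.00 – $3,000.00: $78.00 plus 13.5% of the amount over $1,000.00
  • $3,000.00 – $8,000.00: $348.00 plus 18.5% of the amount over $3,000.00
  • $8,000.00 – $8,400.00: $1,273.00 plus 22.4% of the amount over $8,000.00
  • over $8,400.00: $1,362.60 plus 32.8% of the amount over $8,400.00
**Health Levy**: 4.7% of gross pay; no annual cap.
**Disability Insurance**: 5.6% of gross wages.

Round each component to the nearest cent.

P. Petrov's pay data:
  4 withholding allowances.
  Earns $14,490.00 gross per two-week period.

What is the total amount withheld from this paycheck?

$4,642.67

Wage Tax: taxable = $14,490.00 − 4×$160.00 = $13,850.00
  $1,362.60 + 32.8% × ($13,850.00 − $8,400.00) = $1,362.60 + 32.8% × $5,450.00 = $3,150.20
Health Levy: 4.7% × $14,490.00 = $681.03
Disability Insurance: 5.6% × $14,490.00 = $811.44
Total: $3,150.20 + $681.03 + $811.44 = $4,642.67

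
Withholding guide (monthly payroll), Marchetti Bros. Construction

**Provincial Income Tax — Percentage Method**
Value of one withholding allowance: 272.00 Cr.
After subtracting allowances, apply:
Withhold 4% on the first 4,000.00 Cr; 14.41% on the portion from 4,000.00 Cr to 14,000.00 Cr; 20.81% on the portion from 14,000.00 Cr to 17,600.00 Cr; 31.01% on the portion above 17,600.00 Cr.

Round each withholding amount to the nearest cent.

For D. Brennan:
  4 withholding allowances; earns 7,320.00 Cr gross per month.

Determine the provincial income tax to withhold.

Provincial Income Tax: taxable = 7,320.00 Cr − 4×272.00 Cr = 6,232.00 Cr
  160.00 Cr + 14.41% × (6,232.00 Cr − 4,000.00 Cr) = 160.00 Cr + 14.41% × 2,232.00 Cr = 481.63 Cr

481.63 Cr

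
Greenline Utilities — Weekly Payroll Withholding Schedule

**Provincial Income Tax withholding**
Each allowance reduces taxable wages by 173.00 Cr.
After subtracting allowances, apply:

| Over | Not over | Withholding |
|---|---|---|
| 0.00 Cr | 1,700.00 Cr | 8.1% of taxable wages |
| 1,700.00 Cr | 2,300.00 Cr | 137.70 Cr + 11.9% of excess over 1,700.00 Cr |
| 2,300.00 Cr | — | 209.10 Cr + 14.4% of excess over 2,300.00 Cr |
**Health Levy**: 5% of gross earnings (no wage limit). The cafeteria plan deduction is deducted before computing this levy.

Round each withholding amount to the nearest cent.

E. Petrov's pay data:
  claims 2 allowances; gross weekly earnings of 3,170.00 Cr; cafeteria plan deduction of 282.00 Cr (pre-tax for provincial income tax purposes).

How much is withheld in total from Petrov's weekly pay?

388.35 Cr

Provincial Income Tax: taxable = 3,170.00 Cr − 282.00 Cr − 2×173.00 Cr = 2,542.00 Cr
  209.10 Cr + 14.4% × (2,542.00 Cr − 2,300.00 Cr) = 209.10 Cr + 14.4% × 242.00 Cr = 243.95 Cr
Health Levy: 5% × 2,888.00 Cr = 144.40 Cr
Total: 243.95 Cr + 144.40 Cr = 388.35 Cr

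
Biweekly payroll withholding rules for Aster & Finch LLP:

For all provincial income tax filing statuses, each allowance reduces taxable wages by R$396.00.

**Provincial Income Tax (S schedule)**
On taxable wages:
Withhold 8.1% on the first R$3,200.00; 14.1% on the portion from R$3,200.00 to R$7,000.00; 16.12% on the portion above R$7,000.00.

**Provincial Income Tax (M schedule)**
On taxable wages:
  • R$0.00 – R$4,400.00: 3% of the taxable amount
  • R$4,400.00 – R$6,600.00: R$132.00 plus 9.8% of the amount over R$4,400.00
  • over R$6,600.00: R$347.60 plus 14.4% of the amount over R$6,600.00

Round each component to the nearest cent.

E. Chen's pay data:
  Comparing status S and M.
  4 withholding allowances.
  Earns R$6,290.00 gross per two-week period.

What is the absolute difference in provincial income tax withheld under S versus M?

R$309.56

Provincial Income Tax (S): taxable = R$6,290.00 − 4×R$396.00 = R$4,706.00
  R$259.20 + 14.1% × (R$4,706.00 − R$3,200.00) = R$259.20 + 14.1% × R$1,506.00 = R$471.55
Provincial Income Tax (M): taxable = R$6,290.00 − 4×R$396.00 = R$4,706.00
  R$132.00 + 9.8% × (R$4,706.00 − R$4,400.00) = R$132.00 + 9.8% × R$306.00 = R$161.99
Difference: |R$471.55 − R$161.99| = R$309.56 (higher under S)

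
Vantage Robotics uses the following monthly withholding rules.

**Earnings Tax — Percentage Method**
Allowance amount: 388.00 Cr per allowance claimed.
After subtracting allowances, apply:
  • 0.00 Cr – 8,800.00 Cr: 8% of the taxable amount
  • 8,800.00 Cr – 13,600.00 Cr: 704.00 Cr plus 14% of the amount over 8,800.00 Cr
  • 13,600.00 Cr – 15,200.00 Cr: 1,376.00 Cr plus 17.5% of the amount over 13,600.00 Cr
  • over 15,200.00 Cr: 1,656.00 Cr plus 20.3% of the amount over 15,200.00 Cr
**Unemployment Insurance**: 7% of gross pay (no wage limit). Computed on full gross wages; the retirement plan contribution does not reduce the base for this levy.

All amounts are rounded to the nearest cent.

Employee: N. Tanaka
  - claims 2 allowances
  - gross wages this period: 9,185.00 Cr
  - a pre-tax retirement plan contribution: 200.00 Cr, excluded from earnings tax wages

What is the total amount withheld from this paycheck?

1,299.67 Cr

Earnings Tax: taxable = 9,185.00 Cr − 200.00 Cr − 2×388.00 Cr = 8,209.00 Cr
  8% × 8,209.00 Cr = 656.72 Cr
Unemployment Insurance: 7% × 9,185.00 Cr = 642.95 Cr
Total: 656.72 Cr + 642.95 Cr = 1,299.67 Cr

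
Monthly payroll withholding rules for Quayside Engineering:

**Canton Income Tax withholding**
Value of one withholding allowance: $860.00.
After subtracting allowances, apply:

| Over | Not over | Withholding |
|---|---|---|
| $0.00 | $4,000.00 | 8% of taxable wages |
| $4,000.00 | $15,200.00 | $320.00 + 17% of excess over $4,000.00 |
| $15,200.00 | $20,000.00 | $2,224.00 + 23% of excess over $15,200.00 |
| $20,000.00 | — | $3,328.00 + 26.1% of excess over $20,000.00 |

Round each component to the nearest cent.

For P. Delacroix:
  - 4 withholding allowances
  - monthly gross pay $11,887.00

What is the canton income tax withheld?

Canton Income Tax: taxable = $11,887.00 − 4×$860.00 = $8,447.00
  $320.00 + 17% × ($8,447.00 − $4,000.00) = $320.00 + 17% × $4,447.00 = $1,075.99

$1,075.99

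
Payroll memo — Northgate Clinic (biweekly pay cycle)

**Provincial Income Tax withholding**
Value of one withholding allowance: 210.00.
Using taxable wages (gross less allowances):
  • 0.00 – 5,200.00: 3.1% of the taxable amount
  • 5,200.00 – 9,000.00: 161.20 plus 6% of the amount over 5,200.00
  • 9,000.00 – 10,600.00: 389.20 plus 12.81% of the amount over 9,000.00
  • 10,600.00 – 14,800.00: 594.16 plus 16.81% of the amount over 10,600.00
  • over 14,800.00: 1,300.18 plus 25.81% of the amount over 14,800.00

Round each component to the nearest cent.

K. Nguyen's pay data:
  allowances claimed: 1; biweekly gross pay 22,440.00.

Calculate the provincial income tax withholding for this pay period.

3,217.86

Provincial Income Tax: taxable = 22,440.00 − 1×210.00 = 22,230.00
  1,300.18 + 25.81% × (22,230.00 − 14,800.00) = 1,300.18 + 25.81% × 7,430.00 = 3,217.86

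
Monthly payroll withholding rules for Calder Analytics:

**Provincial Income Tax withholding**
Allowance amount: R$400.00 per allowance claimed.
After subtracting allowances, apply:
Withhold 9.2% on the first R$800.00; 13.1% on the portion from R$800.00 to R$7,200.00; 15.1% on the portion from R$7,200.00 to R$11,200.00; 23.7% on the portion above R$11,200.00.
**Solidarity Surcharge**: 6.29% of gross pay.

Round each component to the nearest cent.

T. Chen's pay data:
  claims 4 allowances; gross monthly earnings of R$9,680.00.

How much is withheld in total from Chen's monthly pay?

Provincial Income Tax: taxable = R$9,680.00 − 4×R$400.00 = R$8,080.00
  R$912.00 + 15.1% × (R$8,080.00 − R$7,200.00) = R$912.00 + 15.1% × R$880.00 = R$1,044.88
Solidarity Surcharge: 6.29% × R$9,680.00 = R$608.87
Total: R$1,044.88 + R$608.87 = R$1,653.75

R$1,653.75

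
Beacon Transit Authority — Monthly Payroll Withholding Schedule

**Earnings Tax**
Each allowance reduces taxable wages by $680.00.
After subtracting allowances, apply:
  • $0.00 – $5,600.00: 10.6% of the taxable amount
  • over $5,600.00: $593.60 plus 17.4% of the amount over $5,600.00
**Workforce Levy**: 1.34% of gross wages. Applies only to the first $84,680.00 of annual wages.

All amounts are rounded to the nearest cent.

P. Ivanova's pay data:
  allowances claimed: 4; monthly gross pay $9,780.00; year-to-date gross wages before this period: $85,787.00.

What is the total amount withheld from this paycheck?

$847.64

Earnings Tax: taxable = $9,780.00 − 4×$680.00 = $7,060.00
  $593.60 + 17.4% × ($7,060.00 − $5,600.00) = $593.60 + 17.4% × $1,460.00 = $847.64
Workforce Levy: YTD $85,787.00 ≥ cap $84,680.00 → $0.00
Total: $847.64 + $0.00 = $847.64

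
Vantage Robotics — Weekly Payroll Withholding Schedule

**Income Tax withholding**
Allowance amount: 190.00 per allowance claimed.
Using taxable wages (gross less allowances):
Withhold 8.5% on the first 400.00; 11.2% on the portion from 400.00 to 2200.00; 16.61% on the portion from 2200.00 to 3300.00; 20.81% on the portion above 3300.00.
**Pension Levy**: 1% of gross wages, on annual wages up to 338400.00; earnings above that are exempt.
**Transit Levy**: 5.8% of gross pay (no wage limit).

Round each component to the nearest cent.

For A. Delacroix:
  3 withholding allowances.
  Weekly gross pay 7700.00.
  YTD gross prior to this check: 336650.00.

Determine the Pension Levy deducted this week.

Pension Levy: cap 338400.00 − YTD 336650.00 = 1750.00 subject; 1% × 1750.00 = 17.50

17.50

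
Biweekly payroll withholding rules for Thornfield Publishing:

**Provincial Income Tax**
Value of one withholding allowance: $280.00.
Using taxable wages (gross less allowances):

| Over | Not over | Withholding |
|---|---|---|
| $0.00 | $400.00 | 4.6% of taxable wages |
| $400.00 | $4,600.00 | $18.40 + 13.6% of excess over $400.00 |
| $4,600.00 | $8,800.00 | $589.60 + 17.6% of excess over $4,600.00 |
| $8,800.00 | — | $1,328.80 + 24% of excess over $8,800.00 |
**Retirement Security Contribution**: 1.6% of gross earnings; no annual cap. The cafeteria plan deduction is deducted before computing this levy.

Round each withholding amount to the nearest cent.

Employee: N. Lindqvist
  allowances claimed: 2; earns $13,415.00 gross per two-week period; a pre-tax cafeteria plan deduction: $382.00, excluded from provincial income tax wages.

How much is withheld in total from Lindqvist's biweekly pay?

Provincial Income Tax: taxable = $13,415.00 − $382.00 − 2×$280.00 = $12,473.00
  $1,328.80 + 24% × ($12,473.00 − $8,800.00) = $1,328.80 + 24% × $3,673.00 = $2,210.32
Retirement Security Contribution: 1.6% × $13,033.00 = $208.53
Total: $2,210.32 + $208.53 = $2,418.85

$2,418.85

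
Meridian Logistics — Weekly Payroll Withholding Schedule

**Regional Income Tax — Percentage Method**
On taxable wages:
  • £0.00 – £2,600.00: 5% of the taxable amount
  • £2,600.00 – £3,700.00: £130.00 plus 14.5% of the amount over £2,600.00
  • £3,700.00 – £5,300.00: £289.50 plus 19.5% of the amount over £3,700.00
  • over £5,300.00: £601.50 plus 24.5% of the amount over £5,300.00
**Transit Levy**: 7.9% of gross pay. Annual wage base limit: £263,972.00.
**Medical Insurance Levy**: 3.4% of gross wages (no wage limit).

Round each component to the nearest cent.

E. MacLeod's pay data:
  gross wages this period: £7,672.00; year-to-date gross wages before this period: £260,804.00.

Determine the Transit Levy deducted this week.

£250.27

Transit Levy: cap £263,972.00 − YTD £260,804.00 = £3,168.00 subject; 7.9% × £3,168.00 = £250.27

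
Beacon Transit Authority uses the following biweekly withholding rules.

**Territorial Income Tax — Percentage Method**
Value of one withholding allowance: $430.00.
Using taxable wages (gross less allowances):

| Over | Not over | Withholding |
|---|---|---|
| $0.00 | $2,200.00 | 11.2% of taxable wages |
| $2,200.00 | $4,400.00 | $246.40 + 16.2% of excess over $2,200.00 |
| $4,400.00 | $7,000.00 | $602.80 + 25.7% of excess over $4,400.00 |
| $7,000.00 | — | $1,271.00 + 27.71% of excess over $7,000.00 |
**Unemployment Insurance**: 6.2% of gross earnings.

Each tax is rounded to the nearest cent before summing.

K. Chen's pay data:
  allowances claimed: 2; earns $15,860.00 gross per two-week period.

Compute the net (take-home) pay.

Territorial Income Tax: taxable = $15,860.00 − 2×$430.00 = $15,000.00
  $1,271.00 + 27.71% × ($15,000.00 − $7,000.00) = $1,271.00 + 27.71% × $8,000.00 = $3,487.80
Unemployment Insurance: 6.2% × $15,860.00 = $983.32
Total withheld: $3,487.80 + $983.32 = $4,471.12
Net pay: $15,860.00 − $4,471.12 = $11,388.88

$11,388.88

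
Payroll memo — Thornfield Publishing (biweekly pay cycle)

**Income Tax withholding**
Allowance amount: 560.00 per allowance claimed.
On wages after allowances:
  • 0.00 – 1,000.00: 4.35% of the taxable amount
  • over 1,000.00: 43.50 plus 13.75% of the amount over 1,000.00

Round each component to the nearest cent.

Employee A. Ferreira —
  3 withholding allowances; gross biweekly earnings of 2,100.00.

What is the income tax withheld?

18.27

Income Tax: taxable = 2,100.00 − 3×560.00 = 420.00
  4.35% × 420.00 = 18.27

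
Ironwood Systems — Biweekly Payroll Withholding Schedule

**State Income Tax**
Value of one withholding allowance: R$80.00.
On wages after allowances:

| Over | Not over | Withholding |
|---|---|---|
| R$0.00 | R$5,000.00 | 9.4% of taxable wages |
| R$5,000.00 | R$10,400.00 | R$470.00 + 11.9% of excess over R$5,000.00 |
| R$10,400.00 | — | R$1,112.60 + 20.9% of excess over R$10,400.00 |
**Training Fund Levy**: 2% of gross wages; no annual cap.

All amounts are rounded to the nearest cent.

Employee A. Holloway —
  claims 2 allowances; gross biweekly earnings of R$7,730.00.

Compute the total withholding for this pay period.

R$930.43

State Income Tax: taxable = R$7,730.00 − 2×R$80.00 = R$7,570.00
  R$470.00 + 11.9% × (R$7,570.00 − R$5,000.00) = R$470.00 + 11.9% × R$2,570.00 = R$775.83
Training Fund Levy: 2% × R$7,730.00 = R$154.60
Total: R$775.83 + R$154.60 = R$930.43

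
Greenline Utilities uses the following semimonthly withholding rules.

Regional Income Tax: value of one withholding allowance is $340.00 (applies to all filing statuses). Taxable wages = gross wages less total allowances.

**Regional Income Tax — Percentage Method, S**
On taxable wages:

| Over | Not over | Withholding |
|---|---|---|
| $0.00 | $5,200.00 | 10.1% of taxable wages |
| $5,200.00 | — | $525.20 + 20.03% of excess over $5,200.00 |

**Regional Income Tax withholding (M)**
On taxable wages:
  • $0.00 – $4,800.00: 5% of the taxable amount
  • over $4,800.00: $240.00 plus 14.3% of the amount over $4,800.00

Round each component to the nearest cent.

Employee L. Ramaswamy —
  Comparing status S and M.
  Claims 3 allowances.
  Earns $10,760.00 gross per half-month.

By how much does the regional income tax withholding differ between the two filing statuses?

Regional Income Tax (S): taxable = $10,760.00 − 3×$340.00 = $9,740.00
  $525.20 + 20.03% × ($9,740.00 − $5,200.00) = $525.20 + 20.03% × $4,540.00 = $1,434.56
Regional Income Tax (M): taxable = $10,760.00 − 3×$340.00 = $9,740.00
  $240.00 + 14.3% × ($9,740.00 − $4,800.00) = $240.00 + 14.3% × $4,940.00 = $946.42
Difference: |$1,434.56 − $946.42| = $488.14 (higher under S)

$488.14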